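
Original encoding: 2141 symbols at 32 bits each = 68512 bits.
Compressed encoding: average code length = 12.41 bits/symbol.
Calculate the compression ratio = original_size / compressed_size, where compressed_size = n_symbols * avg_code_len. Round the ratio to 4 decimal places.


original_size = n_symbols * orig_bits = 2141 * 32 = 68512 bits
compressed_size = n_symbols * avg_code_len = 2141 * 12.41 = 26569.81 bits
ratio = original_size / compressed_size = 68512 / 26569.81 = 2.5786

Compression ratio = 2.5786


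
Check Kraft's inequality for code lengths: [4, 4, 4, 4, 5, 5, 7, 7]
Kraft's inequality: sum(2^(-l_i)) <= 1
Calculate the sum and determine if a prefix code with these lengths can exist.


Sum = 2^(-4) + 2^(-4) + 2^(-4) + 2^(-4) + 2^(-5) + 2^(-5) + 2^(-7) + 2^(-7)
    = 0.0625 + 0.0625 + 0.0625 + 0.0625 + 0.03125 + 0.03125 + 0.0078125 + 0.0078125
    = 42/128 = 0.328125
Since 0.328125 <= 1, Kraft's inequality IS satisfied.
A prefix code with these lengths CAN exist.

Kraft sum = 0.328125. Satisfied.


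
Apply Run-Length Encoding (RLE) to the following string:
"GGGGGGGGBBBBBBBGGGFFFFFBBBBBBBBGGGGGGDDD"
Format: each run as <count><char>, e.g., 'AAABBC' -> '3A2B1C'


Scanning runs left to right:
  i=0: run of 'G' x 8 -> '8G'
  i=8: run of 'B' x 7 -> '7B'
  i=15: run of 'G' x 3 -> '3G'
  i=18: run of 'F' x 5 -> '5F'
  i=23: run of 'B' x 8 -> '8B'
  i=31: run of 'G' x 6 -> '6G'
  i=37: run of 'D' x 3 -> '3D'

RLE = 8G7B3G5F8B6G3D


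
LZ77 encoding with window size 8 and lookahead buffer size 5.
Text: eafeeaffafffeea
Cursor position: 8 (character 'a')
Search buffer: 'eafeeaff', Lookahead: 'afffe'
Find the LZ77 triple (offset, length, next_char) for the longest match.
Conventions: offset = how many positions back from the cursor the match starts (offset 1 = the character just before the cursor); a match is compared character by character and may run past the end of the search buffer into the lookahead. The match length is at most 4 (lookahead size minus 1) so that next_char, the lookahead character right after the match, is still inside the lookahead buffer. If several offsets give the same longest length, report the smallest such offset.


Try each offset into the search buffer:
  offset=1 (pos 7, char 'f'): match length 0
  offset=2 (pos 6, char 'f'): match length 0
  offset=3 (pos 5, char 'a'): match length 3
  offset=4 (pos 4, char 'e'): match length 0
  offset=5 (pos 3, char 'e'): match length 0
  offset=6 (pos 2, char 'f'): match length 0
  offset=7 (pos 1, char 'a'): match length 2
  offset=8 (pos 0, char 'e'): match length 0
Longest match has length 3 at offset 3.
next_char = character at position 8 + 3 = 11 -> 'f'

Best match: offset=3, length=3 (matching 'aff' starting at position 5)
LZ77 triple: (3, 3, 'f')


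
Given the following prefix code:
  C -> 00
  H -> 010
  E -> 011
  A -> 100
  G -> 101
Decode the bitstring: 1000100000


Decoding step by step:
Bits 100 -> A
Bits 010 -> H
Bits 00 -> C
Bits 00 -> C


Decoded message: AHCC


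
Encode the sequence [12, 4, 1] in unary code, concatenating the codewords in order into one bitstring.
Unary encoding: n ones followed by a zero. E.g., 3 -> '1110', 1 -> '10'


Encode each number as n ones followed by a terminating 0:
  12 -> 1111111111110 (13 bits)
  4 -> 11110 (5 bits)
  1 -> 10 (2 bits)
Total length = 13 + 5 + 2 = 20 bits.

Unary([12, 4, 1]) = 11111111111101111010 (20 bits)


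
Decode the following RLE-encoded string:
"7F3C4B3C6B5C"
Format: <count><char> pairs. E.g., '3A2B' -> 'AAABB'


Expanding each <count><char> pair:
  7F -> 'FFFFFFF'
  3C -> 'CCC'
  4B -> 'BBBB'
  3C -> 'CCC'
  6B -> 'BBBBBB'
  5C -> 'CCCCC'

Decoded = FFFFFFFCCCBBBBCCCBBBBBBCCCCC


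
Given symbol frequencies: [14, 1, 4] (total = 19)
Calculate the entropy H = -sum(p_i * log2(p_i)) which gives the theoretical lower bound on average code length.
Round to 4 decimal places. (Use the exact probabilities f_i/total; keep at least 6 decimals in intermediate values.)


Per-symbol terms -p_i * log2(p_i) with p_i = f_i/19:
  p = 14/19 = 0.736842: log2(p) = -0.440573, -p*log2(p) = 0.324632
  p = 1/19 = 0.052632: log2(p) = -4.247928, -p*log2(p) = 0.223575
  p = 4/19 = 0.210526: log2(p) = -2.247928, -p*log2(p) = 0.473248
H = 0.324632 + 0.223575 + 0.473248 = 1.021455

H = 1.0215 bits/symbol


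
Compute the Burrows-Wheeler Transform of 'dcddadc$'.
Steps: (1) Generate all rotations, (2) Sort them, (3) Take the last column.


Rotations (sorted):
  0: $dcddadc -> last char: c
  1: adc$dcdd -> last char: d
  2: c$dcddad -> last char: d
  3: cddadc$d -> last char: d
  4: dadc$dcd -> last char: d
  5: dc$dcdda -> last char: a
  6: dcddadc$ -> last char: $
  7: ddadc$dc -> last char: c


BWT = cdddda$c


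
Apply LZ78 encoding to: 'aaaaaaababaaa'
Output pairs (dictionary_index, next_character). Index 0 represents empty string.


LZ78 encoding steps:
Dictionary: {0: ''}
Step 1: w='' (idx 0), next='a' -> output (0, 'a'), add 'a' as idx 1
Step 2: w='a' (idx 1), next='a' -> output (1, 'a'), add 'aa' as idx 2
Step 3: w='aa' (idx 2), next='a' -> output (2, 'a'), add 'aaa' as idx 3
Step 4: w='a' (idx 1), next='b' -> output (1, 'b'), add 'ab' as idx 4
Step 5: w='ab' (idx 4), next='a' -> output (4, 'a'), add 'aba' as idx 5
Step 6: w='aa' (idx 2), end of input -> output (2, '')


Encoded: [(0, 'a'), (1, 'a'), (2, 'a'), (1, 'b'), (4, 'a'), (2, '')]


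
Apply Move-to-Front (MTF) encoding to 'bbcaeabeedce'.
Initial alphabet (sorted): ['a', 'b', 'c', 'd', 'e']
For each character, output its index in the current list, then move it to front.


MTF encoding:
'b': index 1 in ['a', 'b', 'c', 'd', 'e'] -> ['b', 'a', 'c', 'd', 'e']
'b': index 0 in ['b', 'a', 'c', 'd', 'e'] -> ['b', 'a', 'c', 'd', 'e']
'c': index 2 in ['b', 'a', 'c', 'd', 'e'] -> ['c', 'b', 'a', 'd', 'e']
'a': index 2 in ['c', 'b', 'a', 'd', 'e'] -> ['a', 'c', 'b', 'd', 'e']
'e': index 4 in ['a', 'c', 'b', 'd', 'e'] -> ['e', 'a', 'c', 'b', 'd']
'a': index 1 in ['e', 'a', 'c', 'b', 'd'] -> ['a', 'e', 'c', 'b', 'd']
'b': index 3 in ['a', 'e', 'c', 'b', 'd'] -> ['b', 'a', 'e', 'c', 'd']
'e': index 2 in ['b', 'a', 'e', 'c', 'd'] -> ['e', 'b', 'a', 'c', 'd']
'e': index 0 in ['e', 'b', 'a', 'c', 'd'] -> ['e', 'b', 'a', 'c', 'd']
'd': index 4 in ['e', 'b', 'a', 'c', 'd'] -> ['d', 'e', 'b', 'a', 'c']
'c': index 4 in ['d', 'e', 'b', 'a', 'c'] -> ['c', 'd', 'e', 'b', 'a']
'e': index 2 in ['c', 'd', 'e', 'b', 'a'] -> ['e', 'c', 'd', 'b', 'a']


Output: [1, 0, 2, 2, 4, 1, 3, 2, 0, 4, 4, 2]


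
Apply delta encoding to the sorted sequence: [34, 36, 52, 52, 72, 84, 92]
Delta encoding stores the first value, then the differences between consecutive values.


First value: 34
Deltas:
  36 - 34 = 2
  52 - 36 = 16
  52 - 52 = 0
  72 - 52 = 20
  84 - 72 = 12
  92 - 84 = 8


Delta encoded: [34, 2, 16, 0, 20, 12, 8]


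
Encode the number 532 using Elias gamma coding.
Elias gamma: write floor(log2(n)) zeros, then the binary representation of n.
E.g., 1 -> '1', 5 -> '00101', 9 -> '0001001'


num_bits = floor(log2(532)) + 1 = 10
leading_zeros = num_bits - 1 = 9
binary(532) = 1000010100

Elias gamma(532) = '000000000' + '1000010100' = 0000000001000010100 (19 bits)


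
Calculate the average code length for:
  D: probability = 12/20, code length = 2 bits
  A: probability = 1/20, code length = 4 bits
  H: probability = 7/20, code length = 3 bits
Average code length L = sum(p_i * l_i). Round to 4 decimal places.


Weighted contributions p_i * l_i:
  D: (12/20) * 2 = 24/20
  A: (1/20) * 4 = 4/20
  H: (7/20) * 3 = 21/20
Sum = (24 + 4 + 21)/20 = 49/20

L = 49/20 = 2.4500 bits/symbol


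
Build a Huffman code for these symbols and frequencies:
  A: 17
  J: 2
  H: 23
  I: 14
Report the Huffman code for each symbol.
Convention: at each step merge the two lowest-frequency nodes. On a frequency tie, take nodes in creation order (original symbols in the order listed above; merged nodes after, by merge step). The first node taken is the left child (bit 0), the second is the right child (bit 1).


Huffman tree construction:
Step 1: Merge J(2) + I(14) = 16
Step 2: Merge (J+I)(16) + A(17) = 33
Step 3: Merge H(23) + ((J+I)+A)(33) = 56
Read each symbol's code off the tree from the root (left child = 0, right child = 1).

Codes:
  A: 11 (length 2)
  J: 100 (length 3)
  H: 0 (length 1)
  I: 101 (length 3)
Average code length: 105/56 = 1.8750 bits/symbol


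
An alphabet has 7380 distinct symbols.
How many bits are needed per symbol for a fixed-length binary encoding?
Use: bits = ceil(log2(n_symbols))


log2(7380) = 12.8494
Bracket: 2^12 = 4096 < 7380 <= 2^13 = 8192
So ceil(log2(7380)) = 13

bits = ceil(log2(7380)) = ceil(12.8494) = 13 bits


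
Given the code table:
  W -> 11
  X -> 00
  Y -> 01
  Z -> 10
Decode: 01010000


Decoding:
01 -> Y
01 -> Y
00 -> X
00 -> X


Result: YYXX


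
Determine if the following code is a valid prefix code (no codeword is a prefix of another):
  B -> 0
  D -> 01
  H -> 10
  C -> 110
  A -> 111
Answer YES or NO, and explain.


Checking each pair (does one codeword prefix another?):
  B='0' vs D='01': prefix -- VIOLATION

NO -- this is NOT a valid prefix code. B (0) is a prefix of D (01).


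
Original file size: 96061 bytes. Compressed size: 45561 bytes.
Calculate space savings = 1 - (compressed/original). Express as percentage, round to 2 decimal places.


ratio = compressed/original = 45561/96061 = 0.474292
savings = 1 - ratio = 1 - 0.474292 = 0.525708
as a percentage: 0.525708 * 100 = 52.57%

Space savings = 1 - 45561/96061 = 52.57%


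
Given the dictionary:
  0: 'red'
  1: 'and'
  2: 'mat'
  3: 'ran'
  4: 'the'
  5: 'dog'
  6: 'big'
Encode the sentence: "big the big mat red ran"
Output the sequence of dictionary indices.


Look up each word in the dictionary:
  'big' -> 6
  'the' -> 4
  'big' -> 6
  'mat' -> 2
  'red' -> 0
  'ran' -> 3

Encoded: [6, 4, 6, 2, 0, 3]


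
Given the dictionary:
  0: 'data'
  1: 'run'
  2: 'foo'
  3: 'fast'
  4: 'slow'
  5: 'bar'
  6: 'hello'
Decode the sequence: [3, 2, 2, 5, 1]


Look up each index in the dictionary:
  3 -> 'fast'
  2 -> 'foo'
  2 -> 'foo'
  5 -> 'bar'
  1 -> 'run'

Decoded: "fast foo foo bar run"


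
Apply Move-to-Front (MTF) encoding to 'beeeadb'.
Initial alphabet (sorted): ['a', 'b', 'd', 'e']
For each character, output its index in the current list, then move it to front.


MTF encoding:
'b': index 1 in ['a', 'b', 'd', 'e'] -> ['b', 'a', 'd', 'e']
'e': index 3 in ['b', 'a', 'd', 'e'] -> ['e', 'b', 'a', 'd']
'e': index 0 in ['e', 'b', 'a', 'd'] -> ['e', 'b', 'a', 'd']
'e': index 0 in ['e', 'b', 'a', 'd'] -> ['e', 'b', 'a', 'd']
'a': index 2 in ['e', 'b', 'a', 'd'] -> ['a', 'e', 'b', 'd']
'd': index 3 in ['a', 'e', 'b', 'd'] -> ['d', 'a', 'e', 'b']
'b': index 3 in ['d', 'a', 'e', 'b'] -> ['b', 'd', 'a', 'e']


Output: [1, 3, 0, 0, 2, 3, 3]


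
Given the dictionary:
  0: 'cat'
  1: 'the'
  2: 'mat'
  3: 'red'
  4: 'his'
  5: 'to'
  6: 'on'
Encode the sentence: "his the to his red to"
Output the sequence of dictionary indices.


Look up each word in the dictionary:
  'his' -> 4
  'the' -> 1
  'to' -> 5
  'his' -> 4
  'red' -> 3
  'to' -> 5

Encoded: [4, 1, 5, 4, 3, 5]


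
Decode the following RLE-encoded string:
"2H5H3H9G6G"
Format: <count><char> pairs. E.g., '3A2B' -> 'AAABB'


Expanding each <count><char> pair:
  2H -> 'HH'
  5H -> 'HHHHH'
  3H -> 'HHH'
  9G -> 'GGGGGGGGG'
  6G -> 'GGGGGG'

Decoded = HHHHHHHHHHGGGGGGGGGGGGGGG


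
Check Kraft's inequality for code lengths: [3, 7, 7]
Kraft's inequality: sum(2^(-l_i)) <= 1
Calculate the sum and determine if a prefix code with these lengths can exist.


Sum = 2^(-3) + 2^(-7) + 2^(-7)
    = 0.125 + 0.0078125 + 0.0078125
    = 18/128 = 0.140625
Since 0.140625 <= 1, Kraft's inequality IS satisfied.
A prefix code with these lengths CAN exist.

Kraft sum = 0.140625. Satisfied.


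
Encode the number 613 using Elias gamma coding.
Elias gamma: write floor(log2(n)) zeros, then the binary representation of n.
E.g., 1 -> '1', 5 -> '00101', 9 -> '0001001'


num_bits = floor(log2(613)) + 1 = 10
leading_zeros = num_bits - 1 = 9
binary(613) = 1001100101

Elias gamma(613) = '000000000' + '1001100101' = 0000000001001100101 (19 bits)


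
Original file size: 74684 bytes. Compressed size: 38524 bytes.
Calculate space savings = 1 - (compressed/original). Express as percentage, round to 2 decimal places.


ratio = compressed/original = 38524/74684 = 0.515827
savings = 1 - ratio = 1 - 0.515827 = 0.484173
as a percentage: 0.484173 * 100 = 48.42%

Space savings = 1 - 38524/74684 = 48.42%


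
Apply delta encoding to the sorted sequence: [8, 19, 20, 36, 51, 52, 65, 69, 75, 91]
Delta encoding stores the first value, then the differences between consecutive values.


First value: 8
Deltas:
  19 - 8 = 11
  20 - 19 = 1
  36 - 20 = 16
  51 - 36 = 15
  52 - 51 = 1
  65 - 52 = 13
  69 - 65 = 4
  75 - 69 = 6
  91 - 75 = 16


Delta encoded: [8, 11, 1, 16, 15, 1, 13, 4, 6, 16]


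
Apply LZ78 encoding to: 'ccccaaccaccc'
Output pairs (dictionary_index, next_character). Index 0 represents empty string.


LZ78 encoding steps:
Dictionary: {0: ''}
Step 1: w='' (idx 0), next='c' -> output (0, 'c'), add 'c' as idx 1
Step 2: w='c' (idx 1), next='c' -> output (1, 'c'), add 'cc' as idx 2
Step 3: w='c' (idx 1), next='a' -> output (1, 'a'), add 'ca' as idx 3
Step 4: w='' (idx 0), next='a' -> output (0, 'a'), add 'a' as idx 4
Step 5: w='cc' (idx 2), next='a' -> output (2, 'a'), add 'cca' as idx 5
Step 6: w='cc' (idx 2), next='c' -> output (2, 'c'), add 'ccc' as idx 6


Encoded: [(0, 'c'), (1, 'c'), (1, 'a'), (0, 'a'), (2, 'a'), (2, 'c')]


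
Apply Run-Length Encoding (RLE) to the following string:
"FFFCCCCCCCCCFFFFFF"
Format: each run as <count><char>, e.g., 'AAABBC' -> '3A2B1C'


Scanning runs left to right:
  i=0: run of 'F' x 3 -> '3F'
  i=3: run of 'C' x 9 -> '9C'
  i=12: run of 'F' x 6 -> '6F'

RLE = 3F9C6F


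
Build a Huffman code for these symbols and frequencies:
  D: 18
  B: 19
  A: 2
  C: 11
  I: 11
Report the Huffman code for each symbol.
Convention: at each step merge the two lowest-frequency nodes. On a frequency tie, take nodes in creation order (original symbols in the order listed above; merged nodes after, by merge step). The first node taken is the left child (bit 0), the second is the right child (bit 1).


Huffman tree construction:
Step 1: Merge A(2) + C(11) = 13
Step 2: Merge I(11) + (A+C)(13) = 24
Step 3: Merge D(18) + B(19) = 37
Step 4: Merge (I+(A+C))(24) + (D+B)(37) = 61
Read each symbol's code off the tree from the root (left child = 0, right child = 1).

Codes:
  D: 10 (length 2)
  B: 11 (length 2)
  A: 010 (length 3)
  C: 011 (length 3)
  I: 00 (length 2)
Average code length: 135/61 = 2.2131 bits/symbol


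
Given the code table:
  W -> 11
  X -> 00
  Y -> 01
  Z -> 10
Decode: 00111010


Decoding:
00 -> X
11 -> W
10 -> Z
10 -> Z


Result: XWZZ


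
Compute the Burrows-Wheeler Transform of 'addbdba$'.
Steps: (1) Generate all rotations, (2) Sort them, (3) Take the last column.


Rotations (sorted):
  0: $addbdba -> last char: a
  1: a$addbdb -> last char: b
  2: addbdba$ -> last char: $
  3: ba$addbd -> last char: d
  4: bdba$add -> last char: d
  5: dba$addb -> last char: b
  6: dbdba$ad -> last char: d
  7: ddbdba$a -> last char: a


BWT = ab$ddbda


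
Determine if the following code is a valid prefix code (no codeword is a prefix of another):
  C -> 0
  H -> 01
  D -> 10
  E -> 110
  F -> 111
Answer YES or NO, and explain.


Checking each pair (does one codeword prefix another?):
  C='0' vs H='01': prefix -- VIOLATION

NO -- this is NOT a valid prefix code. C (0) is a prefix of H (01).


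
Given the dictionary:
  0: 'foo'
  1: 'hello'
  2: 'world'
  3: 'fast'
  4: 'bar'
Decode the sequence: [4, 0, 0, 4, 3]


Look up each index in the dictionary:
  4 -> 'bar'
  0 -> 'foo'
  0 -> 'foo'
  4 -> 'bar'
  3 -> 'fast'

Decoded: "bar foo foo bar fast"


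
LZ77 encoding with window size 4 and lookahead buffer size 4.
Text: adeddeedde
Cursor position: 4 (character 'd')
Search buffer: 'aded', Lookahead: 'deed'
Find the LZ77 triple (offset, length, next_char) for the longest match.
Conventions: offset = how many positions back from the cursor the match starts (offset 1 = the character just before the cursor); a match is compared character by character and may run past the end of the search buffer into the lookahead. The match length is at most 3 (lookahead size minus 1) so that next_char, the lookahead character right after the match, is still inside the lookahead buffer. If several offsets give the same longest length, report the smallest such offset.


Try each offset into the search buffer:
  offset=1 (pos 3, char 'd'): match length 1
  offset=2 (pos 2, char 'e'): match length 0
  offset=3 (pos 1, char 'd'): match length 2
  offset=4 (pos 0, char 'a'): match length 0
Longest match has length 2 at offset 3.
next_char = character at position 4 + 2 = 6 -> 'e'

Best match: offset=3, length=2 (matching 'de' starting at position 1)
LZ77 triple: (3, 2, 'e')


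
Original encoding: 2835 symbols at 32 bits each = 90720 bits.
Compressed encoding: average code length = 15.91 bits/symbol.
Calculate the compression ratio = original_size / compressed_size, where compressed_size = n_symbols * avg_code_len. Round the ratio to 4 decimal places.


original_size = n_symbols * orig_bits = 2835 * 32 = 90720 bits
compressed_size = n_symbols * avg_code_len = 2835 * 15.91 = 45104.85 bits
ratio = original_size / compressed_size = 90720 / 45104.85 = 2.0113

Compression ratio = 2.0113


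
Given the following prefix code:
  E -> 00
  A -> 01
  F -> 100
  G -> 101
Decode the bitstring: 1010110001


Decoding step by step:
Bits 101 -> G
Bits 01 -> A
Bits 100 -> F
Bits 01 -> A


Decoded message: GAFA


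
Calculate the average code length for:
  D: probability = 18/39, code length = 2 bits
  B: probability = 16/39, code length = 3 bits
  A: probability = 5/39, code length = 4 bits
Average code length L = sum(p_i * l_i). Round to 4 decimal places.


Weighted contributions p_i * l_i:
  D: (18/39) * 2 = 36/39
  B: (16/39) * 3 = 48/39
  A: (5/39) * 4 = 20/39
Sum = (36 + 48 + 20)/39 = 104/39

L = 104/39 = 2.6667 bits/symbol


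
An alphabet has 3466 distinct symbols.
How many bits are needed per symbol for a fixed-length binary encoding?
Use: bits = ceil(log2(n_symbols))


log2(3466) = 11.7591
Bracket: 2^11 = 2048 < 3466 <= 2^12 = 4096
So ceil(log2(3466)) = 12

bits = ceil(log2(3466)) = ceil(11.7591) = 12 bits


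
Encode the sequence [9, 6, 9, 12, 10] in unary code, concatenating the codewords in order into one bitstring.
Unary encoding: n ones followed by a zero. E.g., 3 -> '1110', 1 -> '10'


Encode each number as n ones followed by a terminating 0:
  9 -> 1111111110 (10 bits)
  6 -> 1111110 (7 bits)
  9 -> 1111111110 (10 bits)
  12 -> 1111111111110 (13 bits)
  10 -> 11111111110 (11 bits)
Total length = 10 + 7 + 10 + 13 + 11 = 51 bits.

Unary([9, 6, 9, 12, 10]) = 111111111011111101111111110111111111111011111111110 (51 bits)


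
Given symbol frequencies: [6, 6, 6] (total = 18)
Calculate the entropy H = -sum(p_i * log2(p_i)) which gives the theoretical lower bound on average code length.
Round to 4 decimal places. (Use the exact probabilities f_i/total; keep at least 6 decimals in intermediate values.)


Per-symbol terms -p_i * log2(p_i) with p_i = f_i/18:
  p = 6/18 = 0.333333: log2(p) = -1.584963, -p*log2(p) = 0.528321
  p = 6/18 = 0.333333: log2(p) = -1.584963, -p*log2(p) = 0.528321
  p = 6/18 = 0.333333: log2(p) = -1.584963, -p*log2(p) = 0.528321
H = 0.528321 + 0.528321 + 0.528321 = 1.584963

H = 1.585 bits/symbol


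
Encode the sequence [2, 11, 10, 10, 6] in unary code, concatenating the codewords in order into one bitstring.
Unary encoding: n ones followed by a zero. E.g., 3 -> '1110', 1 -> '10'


Encode each number as n ones followed by a terminating 0:
  2 -> 110 (3 bits)
  11 -> 111111111110 (12 bits)
  10 -> 11111111110 (11 bits)
  10 -> 11111111110 (11 bits)
  6 -> 1111110 (7 bits)
Total length = 3 + 12 + 11 + 11 + 7 = 44 bits.

Unary([2, 11, 10, 10, 6]) = 11011111111111011111111110111111111101111110 (44 bits)


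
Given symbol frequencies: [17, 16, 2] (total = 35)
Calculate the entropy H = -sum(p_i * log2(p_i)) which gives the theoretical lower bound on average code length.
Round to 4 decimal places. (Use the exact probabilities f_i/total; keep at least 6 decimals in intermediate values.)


Per-symbol terms -p_i * log2(p_i) with p_i = f_i/35:
  p = 17/35 = 0.485714: log2(p) = -1.041820, -p*log2(p) = 0.506027
  p = 16/35 = 0.457143: log2(p) = -1.129283, -p*log2(p) = 0.516244
  p = 2/35 = 0.057143: log2(p) = -4.129283, -p*log2(p) = 0.235959
H = 0.506027 + 0.516244 + 0.235959 = 1.258230

H = 1.2582 bits/symbol


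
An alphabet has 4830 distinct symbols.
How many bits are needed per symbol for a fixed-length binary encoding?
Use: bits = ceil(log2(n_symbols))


log2(4830) = 12.2378
Bracket: 2^12 = 4096 < 4830 <= 2^13 = 8192
So ceil(log2(4830)) = 13

bits = ceil(log2(4830)) = ceil(12.2378) = 13 bits


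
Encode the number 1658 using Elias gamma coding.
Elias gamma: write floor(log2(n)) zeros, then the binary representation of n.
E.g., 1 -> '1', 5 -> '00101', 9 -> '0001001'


num_bits = floor(log2(1658)) + 1 = 11
leading_zeros = num_bits - 1 = 10
binary(1658) = 11001111010

Elias gamma(1658) = '0000000000' + '11001111010' = 000000000011001111010 (21 bits)


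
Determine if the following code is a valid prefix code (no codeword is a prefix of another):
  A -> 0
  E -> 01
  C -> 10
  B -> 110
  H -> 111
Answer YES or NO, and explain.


Checking each pair (does one codeword prefix another?):
  A='0' vs E='01': prefix -- VIOLATION

NO -- this is NOT a valid prefix code. A (0) is a prefix of E (01).


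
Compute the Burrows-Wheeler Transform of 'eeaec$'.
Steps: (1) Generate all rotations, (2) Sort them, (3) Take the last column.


Rotations (sorted):
  0: $eeaec -> last char: c
  1: aec$ee -> last char: e
  2: c$eeae -> last char: e
  3: eaec$e -> last char: e
  4: ec$eea -> last char: a
  5: eeaec$ -> last char: $


BWT = ceeea$


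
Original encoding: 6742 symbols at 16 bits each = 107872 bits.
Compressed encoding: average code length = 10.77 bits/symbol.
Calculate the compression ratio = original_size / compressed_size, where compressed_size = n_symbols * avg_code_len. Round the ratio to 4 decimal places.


original_size = n_symbols * orig_bits = 6742 * 16 = 107872 bits
compressed_size = n_symbols * avg_code_len = 6742 * 10.77 = 72611.34 bits
ratio = original_size / compressed_size = 107872 / 72611.34 = 1.4856

Compression ratio = 1.4856


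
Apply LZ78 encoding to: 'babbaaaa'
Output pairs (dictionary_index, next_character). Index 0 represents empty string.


LZ78 encoding steps:
Dictionary: {0: ''}
Step 1: w='' (idx 0), next='b' -> output (0, 'b'), add 'b' as idx 1
Step 2: w='' (idx 0), next='a' -> output (0, 'a'), add 'a' as idx 2
Step 3: w='b' (idx 1), next='b' -> output (1, 'b'), add 'bb' as idx 3
Step 4: w='a' (idx 2), next='a' -> output (2, 'a'), add 'aa' as idx 4
Step 5: w='aa' (idx 4), end of input -> output (4, '')


Encoded: [(0, 'b'), (0, 'a'), (1, 'b'), (2, 'a'), (4, '')]


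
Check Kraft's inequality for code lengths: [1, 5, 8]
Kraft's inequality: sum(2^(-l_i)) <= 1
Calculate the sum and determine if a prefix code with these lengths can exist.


Sum = 2^(-1) + 2^(-5) + 2^(-8)
    = 0.5 + 0.03125 + 0.00390625
    = 137/256 = 0.53515625
Since 0.53515625 <= 1, Kraft's inequality IS satisfied.
A prefix code with these lengths CAN exist.

Kraft sum = 0.53515625. Satisfied.


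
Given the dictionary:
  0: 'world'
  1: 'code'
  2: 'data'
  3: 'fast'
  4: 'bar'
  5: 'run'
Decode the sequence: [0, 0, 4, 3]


Look up each index in the dictionary:
  0 -> 'world'
  0 -> 'world'
  4 -> 'bar'
  3 -> 'fast'

Decoded: "world world bar fast"


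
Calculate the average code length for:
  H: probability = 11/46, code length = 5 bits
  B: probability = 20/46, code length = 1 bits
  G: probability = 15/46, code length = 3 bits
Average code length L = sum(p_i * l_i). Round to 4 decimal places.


Weighted contributions p_i * l_i:
  H: (11/46) * 5 = 55/46
  B: (20/46) * 1 = 20/46
  G: (15/46) * 3 = 45/46
Sum = (55 + 20 + 45)/46 = 120/46

L = 120/46 = 2.6087 bits/symbol


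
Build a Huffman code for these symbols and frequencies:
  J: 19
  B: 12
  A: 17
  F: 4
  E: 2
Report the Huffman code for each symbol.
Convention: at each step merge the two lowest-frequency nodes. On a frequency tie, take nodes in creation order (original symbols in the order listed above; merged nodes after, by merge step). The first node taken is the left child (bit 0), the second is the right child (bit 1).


Huffman tree construction:
Step 1: Merge E(2) + F(4) = 6
Step 2: Merge (E+F)(6) + B(12) = 18
Step 3: Merge A(17) + ((E+F)+B)(18) = 35
Step 4: Merge J(19) + (A+((E+F)+B))(35) = 54
Read each symbol's code off the tree from the root (left child = 0, right child = 1).

Codes:
  J: 0 (length 1)
  B: 111 (length 3)
  A: 10 (length 2)
  F: 1101 (length 4)
  E: 1100 (length 4)
Average code length: 113/54 = 2.0926 bits/symbol


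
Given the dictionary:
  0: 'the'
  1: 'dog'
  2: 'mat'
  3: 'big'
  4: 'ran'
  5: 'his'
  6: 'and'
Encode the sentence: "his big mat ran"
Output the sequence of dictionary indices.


Look up each word in the dictionary:
  'his' -> 5
  'big' -> 3
  'mat' -> 2
  'ran' -> 4

Encoded: [5, 3, 2, 4]


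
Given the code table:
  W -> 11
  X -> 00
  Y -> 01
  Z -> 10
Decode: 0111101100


Decoding:
01 -> Y
11 -> W
10 -> Z
11 -> W
00 -> X


Result: YWZWX


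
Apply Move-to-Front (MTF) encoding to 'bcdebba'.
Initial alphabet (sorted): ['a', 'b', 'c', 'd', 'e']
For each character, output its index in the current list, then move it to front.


MTF encoding:
'b': index 1 in ['a', 'b', 'c', 'd', 'e'] -> ['b', 'a', 'c', 'd', 'e']
'c': index 2 in ['b', 'a', 'c', 'd', 'e'] -> ['c', 'b', 'a', 'd', 'e']
'd': index 3 in ['c', 'b', 'a', 'd', 'e'] -> ['d', 'c', 'b', 'a', 'e']
'e': index 4 in ['d', 'c', 'b', 'a', 'e'] -> ['e', 'd', 'c', 'b', 'a']
'b': index 3 in ['e', 'd', 'c', 'b', 'a'] -> ['b', 'e', 'd', 'c', 'a']
'b': index 0 in ['b', 'e', 'd', 'c', 'a'] -> ['b', 'e', 'd', 'c', 'a']
'a': index 4 in ['b', 'e', 'd', 'c', 'a'] -> ['a', 'b', 'e', 'd', 'c']


Output: [1, 2, 3, 4, 3, 0, 4]


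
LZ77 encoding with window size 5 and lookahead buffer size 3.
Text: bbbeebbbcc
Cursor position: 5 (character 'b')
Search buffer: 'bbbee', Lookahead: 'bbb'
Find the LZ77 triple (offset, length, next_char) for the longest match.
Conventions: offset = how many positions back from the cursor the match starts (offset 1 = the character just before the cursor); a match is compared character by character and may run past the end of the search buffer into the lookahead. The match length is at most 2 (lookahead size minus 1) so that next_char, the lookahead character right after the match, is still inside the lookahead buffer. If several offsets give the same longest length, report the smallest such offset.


Try each offset into the search buffer:
  offset=1 (pos 4, char 'e'): match length 0
  offset=2 (pos 3, char 'e'): match length 0
  offset=3 (pos 2, char 'b'): match length 1
  offset=4 (pos 1, char 'b'): match length 2
  offset=5 (pos 0, char 'b'): match length 2
Longest match has length 2, found at offsets 4, 5; take the smallest, offset 4.
next_char = character at position 5 + 2 = 7 -> 'b'

Best match: offset=4, length=2 (matching 'bb' starting at position 1)
LZ77 triple: (4, 2, 'b')


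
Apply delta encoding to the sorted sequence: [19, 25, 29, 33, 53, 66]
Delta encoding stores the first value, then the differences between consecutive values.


First value: 19
Deltas:
  25 - 19 = 6
  29 - 25 = 4
  33 - 29 = 4
  53 - 33 = 20
  66 - 53 = 13


Delta encoded: [19, 6, 4, 4, 20, 13]


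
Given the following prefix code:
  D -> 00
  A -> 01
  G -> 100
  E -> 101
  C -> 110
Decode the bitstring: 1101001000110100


Decoding step by step:
Bits 110 -> C
Bits 100 -> G
Bits 100 -> G
Bits 01 -> A
Bits 101 -> E
Bits 00 -> D


Decoded message: CGGAED


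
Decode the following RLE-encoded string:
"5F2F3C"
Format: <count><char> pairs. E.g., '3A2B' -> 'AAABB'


Expanding each <count><char> pair:
  5F -> 'FFFFF'
  2F -> 'FF'
  3C -> 'CCC'

Decoded = FFFFFFFCCC


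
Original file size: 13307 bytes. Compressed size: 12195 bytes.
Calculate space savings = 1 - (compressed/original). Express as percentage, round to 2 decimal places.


ratio = compressed/original = 12195/13307 = 0.916435
savings = 1 - ratio = 1 - 0.916435 = 0.083565
as a percentage: 0.083565 * 100 = 8.36%

Space savings = 1 - 12195/13307 = 8.36%


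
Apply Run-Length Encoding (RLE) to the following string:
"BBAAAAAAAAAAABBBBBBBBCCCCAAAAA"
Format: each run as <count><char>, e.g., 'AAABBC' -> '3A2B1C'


Scanning runs left to right:
  i=0: run of 'B' x 2 -> '2B'
  i=2: run of 'A' x 11 -> '11A'
  i=13: run of 'B' x 8 -> '8B'
  i=21: run of 'C' x 4 -> '4C'
  i=25: run of 'A' x 5 -> '5A'

RLE = 2B11A8B4C5A


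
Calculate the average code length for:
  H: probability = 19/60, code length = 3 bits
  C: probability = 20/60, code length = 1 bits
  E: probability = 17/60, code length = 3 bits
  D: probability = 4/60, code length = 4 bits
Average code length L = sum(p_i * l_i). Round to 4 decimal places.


Weighted contributions p_i * l_i:
  H: (19/60) * 3 = 57/60
  C: (20/60) * 1 = 20/60
  E: (17/60) * 3 = 51/60
  D: (4/60) * 4 = 16/60
Sum = (57 + 20 + 51 + 16)/60 = 144/60

L = 144/60 = 2.4000 bits/symbol


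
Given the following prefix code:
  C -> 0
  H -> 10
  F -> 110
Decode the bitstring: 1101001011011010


Decoding step by step:
Bits 110 -> F
Bits 10 -> H
Bits 0 -> C
Bits 10 -> H
Bits 110 -> F
Bits 110 -> F
Bits 10 -> H


Decoded message: FHCHFFH


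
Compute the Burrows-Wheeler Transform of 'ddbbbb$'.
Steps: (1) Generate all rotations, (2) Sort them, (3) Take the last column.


Rotations (sorted):
  0: $ddbbbb -> last char: b
  1: b$ddbbb -> last char: b
  2: bb$ddbb -> last char: b
  3: bbb$ddb -> last char: b
  4: bbbb$dd -> last char: d
  5: dbbbb$d -> last char: d
  6: ddbbbb$ -> last char: $


BWT = bbbbdd$


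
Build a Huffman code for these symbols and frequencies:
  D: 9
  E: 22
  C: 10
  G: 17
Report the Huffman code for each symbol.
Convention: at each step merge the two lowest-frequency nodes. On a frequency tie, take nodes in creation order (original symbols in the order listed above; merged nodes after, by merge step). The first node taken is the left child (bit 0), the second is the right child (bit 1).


Huffman tree construction:
Step 1: Merge D(9) + C(10) = 19
Step 2: Merge G(17) + (D+C)(19) = 36
Step 3: Merge E(22) + (G+(D+C))(36) = 58
Read each symbol's code off the tree from the root (left child = 0, right child = 1).

Codes:
  D: 110 (length 3)
  E: 0 (length 1)
  C: 111 (length 3)
  G: 10 (length 2)
Average code length: 113/58 = 1.9483 bits/symbol


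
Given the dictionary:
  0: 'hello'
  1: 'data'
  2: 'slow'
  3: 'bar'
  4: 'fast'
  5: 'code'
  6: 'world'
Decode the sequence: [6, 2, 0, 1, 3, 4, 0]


Look up each index in the dictionary:
  6 -> 'world'
  2 -> 'slow'
  0 -> 'hello'
  1 -> 'data'
  3 -> 'bar'
  4 -> 'fast'
  0 -> 'hello'

Decoded: "world slow hello data bar fast hello"


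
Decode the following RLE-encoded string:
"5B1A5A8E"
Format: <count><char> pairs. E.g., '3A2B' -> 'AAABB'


Expanding each <count><char> pair:
  5B -> 'BBBBB'
  1A -> 'A'
  5A -> 'AAAAA'
  8E -> 'EEEEEEEE'

Decoded = BBBBBAAAAAAEEEEEEEE


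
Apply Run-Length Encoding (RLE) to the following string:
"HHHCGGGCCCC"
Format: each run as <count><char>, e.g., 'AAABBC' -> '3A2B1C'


Scanning runs left to right:
  i=0: run of 'H' x 3 -> '3H'
  i=3: run of 'C' x 1 -> '1C'
  i=4: run of 'G' x 3 -> '3G'
  i=7: run of 'C' x 4 -> '4C'

RLE = 3H1C3G4C


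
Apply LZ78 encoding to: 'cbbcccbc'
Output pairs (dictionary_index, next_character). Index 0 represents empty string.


LZ78 encoding steps:
Dictionary: {0: ''}
Step 1: w='' (idx 0), next='c' -> output (0, 'c'), add 'c' as idx 1
Step 2: w='' (idx 0), next='b' -> output (0, 'b'), add 'b' as idx 2
Step 3: w='b' (idx 2), next='c' -> output (2, 'c'), add 'bc' as idx 3
Step 4: w='c' (idx 1), next='c' -> output (1, 'c'), add 'cc' as idx 4
Step 5: w='bc' (idx 3), end of input -> output (3, '')


Encoded: [(0, 'c'), (0, 'b'), (2, 'c'), (1, 'c'), (3, '')]


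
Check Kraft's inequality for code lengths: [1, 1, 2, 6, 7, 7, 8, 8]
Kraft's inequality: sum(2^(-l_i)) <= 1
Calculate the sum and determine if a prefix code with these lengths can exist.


Sum = 2^(-1) + 2^(-1) + 2^(-2) + 2^(-6) + 2^(-7) + 2^(-7) + 2^(-8) + 2^(-8)
    = 0.5 + 0.5 + 0.25 + 0.015625 + 0.0078125 + 0.0078125 + 0.00390625 + 0.00390625
    = 330/256 = 1.2890625
Since 1.2890625 > 1, Kraft's inequality is NOT satisfied.
A prefix code with these lengths CANNOT exist.

Kraft sum = 1.2890625. Not satisfied.


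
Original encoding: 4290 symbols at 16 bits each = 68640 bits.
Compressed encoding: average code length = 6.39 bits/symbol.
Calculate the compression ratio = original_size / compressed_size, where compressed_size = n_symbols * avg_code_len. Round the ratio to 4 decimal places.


original_size = n_symbols * orig_bits = 4290 * 16 = 68640 bits
compressed_size = n_symbols * avg_code_len = 4290 * 6.39 = 27413.1 bits
ratio = original_size / compressed_size = 68640 / 27413.1 = 2.5039

Compression ratio = 2.5039


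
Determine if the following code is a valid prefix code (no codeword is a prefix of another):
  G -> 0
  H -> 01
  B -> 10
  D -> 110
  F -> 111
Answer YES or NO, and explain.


Checking each pair (does one codeword prefix another?):
  G='0' vs H='01': prefix -- VIOLATION

NO -- this is NOT a valid prefix code. G (0) is a prefix of H (01).


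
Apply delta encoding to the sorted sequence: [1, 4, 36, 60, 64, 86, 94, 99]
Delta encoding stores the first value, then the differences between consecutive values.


First value: 1
Deltas:
  4 - 1 = 3
  36 - 4 = 32
  60 - 36 = 24
  64 - 60 = 4
  86 - 64 = 22
  94 - 86 = 8
  99 - 94 = 5


Delta encoded: [1, 3, 32, 24, 4, 22, 8, 5]


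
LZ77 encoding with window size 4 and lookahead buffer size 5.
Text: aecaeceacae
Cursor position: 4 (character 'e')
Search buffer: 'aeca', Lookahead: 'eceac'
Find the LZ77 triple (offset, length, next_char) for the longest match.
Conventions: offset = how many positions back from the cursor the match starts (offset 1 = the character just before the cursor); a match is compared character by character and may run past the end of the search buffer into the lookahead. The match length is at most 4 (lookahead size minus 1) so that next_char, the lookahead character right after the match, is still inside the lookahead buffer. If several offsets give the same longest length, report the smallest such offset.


Try each offset into the search buffer:
  offset=1 (pos 3, char 'a'): match length 0
  offset=2 (pos 2, char 'c'): match length 0
  offset=3 (pos 1, char 'e'): match length 2
  offset=4 (pos 0, char 'a'): match length 0
Longest match has length 2 at offset 3.
next_char = character at position 4 + 2 = 6 -> 'e'

Best match: offset=3, length=2 (matching 'ec' starting at position 1)
LZ77 triple: (3, 2, 'e')


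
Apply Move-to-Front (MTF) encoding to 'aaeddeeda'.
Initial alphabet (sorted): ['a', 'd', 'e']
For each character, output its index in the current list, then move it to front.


MTF encoding:
'a': index 0 in ['a', 'd', 'e'] -> ['a', 'd', 'e']
'a': index 0 in ['a', 'd', 'e'] -> ['a', 'd', 'e']
'e': index 2 in ['a', 'd', 'e'] -> ['e', 'a', 'd']
'd': index 2 in ['e', 'a', 'd'] -> ['d', 'e', 'a']
'd': index 0 in ['d', 'e', 'a'] -> ['d', 'e', 'a']
'e': index 1 in ['d', 'e', 'a'] -> ['e', 'd', 'a']
'e': index 0 in ['e', 'd', 'a'] -> ['e', 'd', 'a']
'd': index 1 in ['e', 'd', 'a'] -> ['d', 'e', 'a']
'a': index 2 in ['d', 'e', 'a'] -> ['a', 'd', 'e']


Output: [0, 0, 2, 2, 0, 1, 0, 1, 2]


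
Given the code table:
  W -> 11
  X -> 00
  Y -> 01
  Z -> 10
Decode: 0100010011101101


Decoding:
01 -> Y
00 -> X
01 -> Y
00 -> X
11 -> W
10 -> Z
11 -> W
01 -> Y


Result: YXYXWZWY


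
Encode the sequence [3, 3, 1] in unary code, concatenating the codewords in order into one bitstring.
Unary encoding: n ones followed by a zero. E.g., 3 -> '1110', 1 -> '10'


Encode each number as n ones followed by a terminating 0:
  3 -> 1110 (4 bits)
  3 -> 1110 (4 bits)
  1 -> 10 (2 bits)
Total length = 4 + 4 + 2 = 10 bits.

Unary([3, 3, 1]) = 1110111010 (10 bits)


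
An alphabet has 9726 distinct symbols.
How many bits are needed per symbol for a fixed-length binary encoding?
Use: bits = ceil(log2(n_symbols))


log2(9726) = 13.2476
Bracket: 2^13 = 8192 < 9726 <= 2^14 = 16384
So ceil(log2(9726)) = 14

bits = ceil(log2(9726)) = ceil(13.2476) = 14 bits


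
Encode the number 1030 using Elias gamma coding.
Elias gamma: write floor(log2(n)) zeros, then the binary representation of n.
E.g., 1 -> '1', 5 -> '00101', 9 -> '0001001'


num_bits = floor(log2(1030)) + 1 = 11
leading_zeros = num_bits - 1 = 10
binary(1030) = 10000000110

Elias gamma(1030) = '0000000000' + '10000000110' = 000000000010000000110 (21 bits)


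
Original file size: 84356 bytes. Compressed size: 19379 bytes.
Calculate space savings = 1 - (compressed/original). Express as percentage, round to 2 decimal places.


ratio = compressed/original = 19379/84356 = 0.229729
savings = 1 - ratio = 1 - 0.229729 = 0.770271
as a percentage: 0.770271 * 100 = 77.03%

Space savings = 1 - 19379/84356 = 77.03%


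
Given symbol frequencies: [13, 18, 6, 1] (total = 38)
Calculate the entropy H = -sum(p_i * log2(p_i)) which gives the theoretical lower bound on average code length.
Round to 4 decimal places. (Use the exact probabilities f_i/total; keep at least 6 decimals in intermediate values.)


Per-symbol terms -p_i * log2(p_i) with p_i = f_i/38:
  p = 13/38 = 0.342105: log2(p) = -1.547488, -p*log2(p) = 0.529404
  p = 18/38 = 0.473684: log2(p) = -1.078003, -p*log2(p) = 0.510633
  p = 6/38 = 0.157895: log2(p) = -2.662965, -p*log2(p) = 0.420468
  p = 1/38 = 0.026316: log2(p) = -5.247928, -p*log2(p) = 0.138103
H = 0.529404 + 0.510633 + 0.420468 + 0.138103 = 1.598608

H = 1.5986 bits/symbol


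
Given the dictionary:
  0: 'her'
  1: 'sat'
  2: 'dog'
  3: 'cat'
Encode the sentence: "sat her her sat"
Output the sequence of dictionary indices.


Look up each word in the dictionary:
  'sat' -> 1
  'her' -> 0
  'her' -> 0
  'sat' -> 1

Encoded: [1, 0, 0, 1]


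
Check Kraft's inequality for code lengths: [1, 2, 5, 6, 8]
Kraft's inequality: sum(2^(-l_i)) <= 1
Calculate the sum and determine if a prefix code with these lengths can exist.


Sum = 2^(-1) + 2^(-2) + 2^(-5) + 2^(-6) + 2^(-8)
    = 0.5 + 0.25 + 0.03125 + 0.015625 + 0.00390625
    = 205/256 = 0.80078125
Since 0.80078125 <= 1, Kraft's inequality IS satisfied.
A prefix code with these lengths CAN exist.

Kraft sum = 0.80078125. Satisfied.


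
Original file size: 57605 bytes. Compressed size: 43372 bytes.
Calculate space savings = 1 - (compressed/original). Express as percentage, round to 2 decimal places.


ratio = compressed/original = 43372/57605 = 0.752921
savings = 1 - ratio = 1 - 0.752921 = 0.247079
as a percentage: 0.247079 * 100 = 24.71%

Space savings = 1 - 43372/57605 = 24.71%


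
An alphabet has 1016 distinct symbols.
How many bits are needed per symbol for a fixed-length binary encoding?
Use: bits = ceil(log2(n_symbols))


log2(1016) = 9.9887
Bracket: 2^9 = 512 < 1016 <= 2^10 = 1024
So ceil(log2(1016)) = 10

bits = ceil(log2(1016)) = ceil(9.9887) = 10 bits


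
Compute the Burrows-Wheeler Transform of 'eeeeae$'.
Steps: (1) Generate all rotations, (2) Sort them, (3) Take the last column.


Rotations (sorted):
  0: $eeeeae -> last char: e
  1: ae$eeee -> last char: e
  2: e$eeeea -> last char: a
  3: eae$eee -> last char: e
  4: eeae$ee -> last char: e
  5: eeeae$e -> last char: e
  6: eeeeae$ -> last char: $


BWT = eeaeee$


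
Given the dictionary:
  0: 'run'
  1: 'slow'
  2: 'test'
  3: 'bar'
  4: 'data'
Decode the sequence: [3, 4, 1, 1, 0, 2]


Look up each index in the dictionary:
  3 -> 'bar'
  4 -> 'data'
  1 -> 'slow'
  1 -> 'slow'
  0 -> 'run'
  2 -> 'test'

Decoded: "bar data slow slow run test"
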